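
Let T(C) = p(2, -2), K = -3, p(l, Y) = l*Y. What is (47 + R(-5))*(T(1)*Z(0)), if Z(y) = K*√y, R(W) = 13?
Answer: 0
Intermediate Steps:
p(l, Y) = Y*l
T(C) = -4 (T(C) = -2*2 = -4)
Z(y) = -3*√y
(47 + R(-5))*(T(1)*Z(0)) = (47 + 13)*(-(-12)*√0) = 60*(-(-12)*0) = 60*(-4*0) = 60*0 = 0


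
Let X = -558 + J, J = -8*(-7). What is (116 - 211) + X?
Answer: -597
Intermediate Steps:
J = 56
X = -502 (X = -558 + 56 = -502)
(116 - 211) + X = (116 - 211) - 502 = -95 - 502 = -597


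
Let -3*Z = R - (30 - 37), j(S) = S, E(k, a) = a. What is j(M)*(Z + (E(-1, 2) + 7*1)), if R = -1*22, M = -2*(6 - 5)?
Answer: -28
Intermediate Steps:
M = -2 (M = -2*1 = -2)
R = -22
Z = 5 (Z = -(-22 - (30 - 37))/3 = -(-22 - 1*(-7))/3 = -(-22 + 7)/3 = -1/3*(-15) = 5)
j(M)*(Z + (E(-1, 2) + 7*1)) = -2*(5 + (2 + 7*1)) = -2*(5 + (2 + 7)) = -2*(5 + 9) = -2*14 = -28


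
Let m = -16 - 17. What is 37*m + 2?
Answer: -1219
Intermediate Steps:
m = -33
37*m + 2 = 37*(-33) + 2 = -1221 + 2 = -1219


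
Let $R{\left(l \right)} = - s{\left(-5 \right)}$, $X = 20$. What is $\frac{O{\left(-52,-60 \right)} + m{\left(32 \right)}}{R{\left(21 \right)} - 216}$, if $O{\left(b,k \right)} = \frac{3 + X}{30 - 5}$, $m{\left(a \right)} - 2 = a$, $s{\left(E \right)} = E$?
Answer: $- \frac{873}{5275} \approx -0.1655$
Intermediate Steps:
$m{\left(a \right)} = 2 + a$
$O{\left(b,k \right)} = \frac{23}{25}$ ($O{\left(b,k \right)} = \frac{3 + 20}{30 - 5} = \frac{23}{25}$)
$R{\left(l \right)} = 5$ ($R{\left(l \right)} = \left(-1\right) \left(-5\right) = 5$)
$\frac{O{\left(-52,-60 \right)} + m{\left(32 \right)}}{R{\left(21 \right)} - 216} = \frac{\frac{23}{25} + \left(2 + 32\right)}{5 - 216} = \frac{\frac{23}{25} + 34}{-211} = \frac{873}{25} \left(- \frac{1}{211}\right) = - \frac{873}{5275}$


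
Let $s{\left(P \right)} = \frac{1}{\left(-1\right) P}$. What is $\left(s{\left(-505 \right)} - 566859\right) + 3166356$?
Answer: $\frac{1312745986}{505} \approx 2.5995 \cdot 10^{6}$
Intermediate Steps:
$s{\left(P \right)} = - \frac{1}{P}$
$\left(s{\left(-505 \right)} - 566859\right) + 3166356 = \left(- \frac{1}{-505} - 566859\right) + 3166356 = \left(\left(-1\right) \left(- \frac{1}{505}\right) - 566859\right) + 3166356 = \left(\frac{1}{505} - 566859\right) + 3166356 = - \frac{286263794}{505} + 3166356 = \frac{1312745986}{505}$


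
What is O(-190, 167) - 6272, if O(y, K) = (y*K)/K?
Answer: -6462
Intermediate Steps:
O(y, K) = y (O(y, K) = (K*y)/K = y)
O(-190, 167) - 6272 = -190 - 6272 = -6462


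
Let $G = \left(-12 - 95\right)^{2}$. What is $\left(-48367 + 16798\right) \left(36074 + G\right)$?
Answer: $-1500253587$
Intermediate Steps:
$G = 11449$ ($G = \left(-107\right)^{2} = 11449$)
$\left(-48367 + 16798\right) \left(36074 + G\right) = \left(-48367 + 16798\right) \left(36074 + 11449\right) = \left(-31569\right) 47523 = -1500253587$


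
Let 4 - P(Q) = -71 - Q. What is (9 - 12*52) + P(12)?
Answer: -528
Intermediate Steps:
P(Q) = 75 + Q (P(Q) = 4 - (-71 - Q) = 4 + (71 + Q) = 75 + Q)
(9 - 12*52) + P(12) = (9 - 12*52) + (75 + 12) = (9 - 624) + 87 = -615 + 87 = -528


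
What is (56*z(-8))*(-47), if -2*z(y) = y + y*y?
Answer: 73696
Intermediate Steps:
z(y) = -y/2 - y**2/2 (z(y) = -(y + y*y)/2 = -(y + y**2)/2 = -y/2 - y**2/2)
(56*z(-8))*(-47) = (56*(-1/2*(-8)*(1 - 8)))*(-47) = (56*(-1/2*(-8)*(-7)))*(-47) = (56*(-28))*(-47) = -1568*(-47) = 73696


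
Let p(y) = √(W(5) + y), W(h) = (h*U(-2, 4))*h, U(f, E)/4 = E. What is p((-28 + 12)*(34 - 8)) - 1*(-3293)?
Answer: 3293 + 4*I ≈ 3293.0 + 4.0*I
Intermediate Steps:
U(f, E) = 4*E
W(h) = 16*h² (W(h) = (h*(4*4))*h = (h*16)*h = (16*h)*h = 16*h²)
p(y) = √(400 + y) (p(y) = √(16*5² + y) = √(16*25 + y) = √(400 + y))
p((-28 + 12)*(34 - 8)) - 1*(-3293) = √(400 + (-28 + 12)*(34 - 8)) - 1*(-3293) = √(400 - 16*26) + 3293 = √(400 - 416) + 3293 = √(-16) + 3293 = 4*I + 3293 = 3293 + 4*I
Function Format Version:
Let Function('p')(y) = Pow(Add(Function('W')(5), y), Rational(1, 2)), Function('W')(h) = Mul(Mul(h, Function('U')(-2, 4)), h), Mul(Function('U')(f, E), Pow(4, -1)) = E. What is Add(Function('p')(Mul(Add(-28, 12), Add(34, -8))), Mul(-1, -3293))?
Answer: Add(3293, Mul(4, I)) ≈ Add(3293.0, Mul(4.0000, I))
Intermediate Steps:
Function('U')(f, E) = Mul(4, E)
Function('W')(h) = Mul(16, Pow(h, 2)) (Function('W')(h) = Mul(Mul(h, Mul(4, 4)), h) = Mul(Mul(h, 16), h) = Mul(Mul(16, h), h) = Mul(16, Pow(h, 2)))
Function('p')(y) = Pow(Add(400, y), Rational(1, 2)) (Function('p')(y) = Pow(Add(Mul(16, Pow(5, 2)), y), Rational(1, 2)) = Pow(Add(Mul(16, 25), y), Rational(1, 2)) = Pow(Add(400, y), Rational(1, 2)))
Add(Function('p')(Mul(Add(-28, 12), Add(34, -8))), Mul(-1, -3293)) = Add(Pow(Add(400, Mul(Add(-28, 12), Add(34, -8))), Rational(1, 2)), Mul(-1, -3293)) = Add(Pow(Add(400, Mul(-16, 26)), Rational(1, 2)), 3293) = Add(Pow(Add(400, -416), Rational(1, 2)), 3293) = Add(Pow(-16, Rational(1, 2)), 3293) = Add(Mul(4, I), 3293) = Add(3293, Mul(4, I))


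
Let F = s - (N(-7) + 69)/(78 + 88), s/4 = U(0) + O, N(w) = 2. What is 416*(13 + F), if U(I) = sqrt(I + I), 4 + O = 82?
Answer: 11206832/83 ≈ 1.3502e+5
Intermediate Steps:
O = 78 (O = -4 + 82 = 78)
U(I) = sqrt(2)*sqrt(I) (U(I) = sqrt(2*I) = sqrt(2)*sqrt(I))
s = 312 (s = 4*(sqrt(2)*sqrt(0) + 78) = 4*(sqrt(2)*0 + 78) = 4*(0 + 78) = 4*78 = 312)
F = 51721/166 (F = 312 - (2 + 69)/(78 + 88) = 312 - 71/166 = 51721/166 ≈ 311.57)
416*(13 + F) = 416*(13 + 51721/166) = 416*(53879/166) = 11206832/83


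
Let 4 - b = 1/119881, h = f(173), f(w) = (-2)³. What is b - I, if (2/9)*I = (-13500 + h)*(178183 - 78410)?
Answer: 727054478451741/119881 ≈ 6.0648e+9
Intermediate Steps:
f(w) = -8
h = -8
I = -6064801578 (I = 9*((-13500 - 8)*(178183 - 78410))/2 = 9*(-13508*99773)/2 = (9/2)*(-1347733684) = -6064801578)
b = 479523/119881 (b = 4 - 1/119881 = 479523/119881 ≈ 4.0000)
b - I = 479523/119881 - 1*(-6064801578) = 479523/119881 + 6064801578 = 727054478451741/119881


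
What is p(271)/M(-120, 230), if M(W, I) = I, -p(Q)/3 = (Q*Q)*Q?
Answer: -59707533/230 ≈ -2.5960e+5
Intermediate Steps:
p(Q) = -3*Q³ (p(Q) = -3*Q*Q*Q = -3*Q²*Q = -3*Q³)
p(271)/M(-120, 230) = -3*271³/230 = -3*19902511*(1/230) = -59707533*1/230 = -59707533/230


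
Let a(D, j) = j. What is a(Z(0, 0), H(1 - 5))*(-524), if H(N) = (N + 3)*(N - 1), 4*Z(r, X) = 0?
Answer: -2620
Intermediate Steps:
Z(r, X) = 0 (Z(r, X) = (¼)*0 = 0)
H(N) = (-1 + N)*(3 + N) (H(N) = (3 + N)*(-1 + N) = (-1 + N)*(3 + N))
a(Z(0, 0), H(1 - 5))*(-524) = (-3 + (1 - 5)² + 2*(1 - 5))*(-524) = (-3 + (-4)² + 2*(-4))*(-524) = (-3 + 16 - 8)*(-524) = 5*(-524) = -2620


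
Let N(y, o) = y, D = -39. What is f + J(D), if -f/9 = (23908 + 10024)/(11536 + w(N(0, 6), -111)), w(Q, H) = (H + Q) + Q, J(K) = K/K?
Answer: -293963/11425 ≈ -25.730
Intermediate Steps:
J(K) = 1
w(Q, H) = H + 2*Q
f = -305388/11425 (f = -9*(23908 + 10024)/(11536 + (-111 + 2*0)) = -305388/(11536 + (-111 + 0)) = -305388/(11536 - 111) = -305388/11425 ≈ -26.730)
f + J(D) = -305388/11425 + 1 = -293963/11425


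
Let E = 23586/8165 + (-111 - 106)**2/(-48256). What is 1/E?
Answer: 394010240/753684331 ≈ 0.52278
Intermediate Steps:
E = 753684331/394010240 (E = 23586*(1/8165) + (-217)**2*(-1/48256) = 23586/8165 + 47089*(-1/48256) = 23586/8165 - 47089/48256 = 753684331/394010240 ≈ 1.9129)
1/E = 1/(753684331/394010240) = 394010240/753684331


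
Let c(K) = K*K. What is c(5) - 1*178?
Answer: -153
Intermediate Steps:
c(K) = K**2
c(5) - 1*178 = 5**2 - 1*178 = 25 - 178 = -153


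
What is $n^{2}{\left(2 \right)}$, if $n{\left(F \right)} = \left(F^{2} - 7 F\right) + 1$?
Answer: $81$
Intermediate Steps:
$n{\left(F \right)} = 1 + F^{2} - 7 F$
$n^{2}{\left(2 \right)} = \left(1 + 2^{2} - 14\right)^{2} = \left(1 + 4 - 14\right)^{2} = \left(-9\right)^{2} = 81$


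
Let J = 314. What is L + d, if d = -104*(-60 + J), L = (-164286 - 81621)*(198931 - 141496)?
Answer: -14123694961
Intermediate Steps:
L = -14123668545 (L = -245907*57435 = -14123668545)
d = -26416 (d = -104*(-60 + 314) = -104*254 = -26416)
L + d = -14123668545 - 26416 = -14123694961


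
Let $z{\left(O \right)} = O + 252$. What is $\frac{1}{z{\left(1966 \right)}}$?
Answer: $\frac{1}{2218} \approx 0.00045086$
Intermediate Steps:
$z{\left(O \right)} = 252 + O$
$\frac{1}{z{\left(1966 \right)}} = \frac{1}{252 + 1966} = \frac{1}{2218}$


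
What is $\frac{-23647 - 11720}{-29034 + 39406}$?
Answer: $- \frac{35367}{10372} \approx -3.4099$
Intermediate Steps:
$\frac{-23647 - 11720}{-29034 + 39406} = - \frac{35367}{10372}$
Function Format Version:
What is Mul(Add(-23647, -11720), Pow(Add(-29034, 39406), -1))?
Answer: Rational(-35367, 10372) ≈ -3.4099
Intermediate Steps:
Mul(Add(-23647, -11720), Pow(Add(-29034, 39406), -1)) = Mul(-35367, Pow(10372, -1)) = Mul(-35367, Rational(1, 10372)) = Rational(-35367, 10372)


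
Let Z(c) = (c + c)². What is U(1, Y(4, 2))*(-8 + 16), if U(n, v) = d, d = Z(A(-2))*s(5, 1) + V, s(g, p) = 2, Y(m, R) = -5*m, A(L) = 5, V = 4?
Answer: 1632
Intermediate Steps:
Z(c) = 4*c² (Z(c) = (2*c)² = 4*c²)
d = 204 (d = (4*5²)*2 + 4 = (4*25)*2 + 4 = 100*2 + 4 = 200 + 4 = 204)
U(n, v) = 204
U(1, Y(4, 2))*(-8 + 16) = 204*(-8 + 16) = 204*8 = 1632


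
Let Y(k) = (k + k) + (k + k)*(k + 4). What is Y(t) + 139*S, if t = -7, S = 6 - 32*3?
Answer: -12482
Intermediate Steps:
S = -90 (S = 6 - 96 = -90)
Y(k) = 2*k + 2*k*(4 + k) (Y(k) = 2*k + (2*k)*(4 + k) = 2*k + 2*k*(4 + k))
Y(t) + 139*S = 2*(-7)*(5 - 7) + 139*(-90) = 2*(-7)*(-2) - 12510 = 28 - 12510 = -12482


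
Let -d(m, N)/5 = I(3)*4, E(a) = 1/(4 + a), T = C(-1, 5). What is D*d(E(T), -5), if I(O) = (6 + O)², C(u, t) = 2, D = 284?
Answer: -460080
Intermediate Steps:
T = 2
d(m, N) = -1620 (d(m, N) = -5*(6 + 3)²*4 = -5*9²*4 = -405*4 = -5*324 = -1620)
D*d(E(T), -5) = 284*(-1620) = -460080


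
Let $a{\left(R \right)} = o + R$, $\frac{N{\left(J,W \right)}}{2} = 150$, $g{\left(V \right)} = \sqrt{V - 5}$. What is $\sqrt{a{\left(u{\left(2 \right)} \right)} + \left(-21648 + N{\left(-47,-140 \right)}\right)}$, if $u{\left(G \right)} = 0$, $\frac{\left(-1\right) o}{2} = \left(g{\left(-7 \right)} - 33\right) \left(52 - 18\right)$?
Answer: $2 \sqrt{-4776 - 34 i \sqrt{3}} \approx 0.85212 - 138.22 i$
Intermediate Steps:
$g{\left(V \right)} = \sqrt{-5 + V}$
$o = 2244 - 136 i \sqrt{3}$ ($o = - 2 \left(\sqrt{-5 - 7} - 33\right) \left(52 - 18\right) = - 2 \left(\sqrt{-12} - 33\right) 34 = - 2 \left(2 i \sqrt{3} - 33\right) 34 = - 2 \left(-33 + 2 i \sqrt{3}\right) 34 = - 2 \left(-1122 + 68 i \sqrt{3}\right) = 2244 - 136 i \sqrt{3} \approx 2244.0 - 235.56 i$)
$N{\left(J,W \right)} = 300$ ($N{\left(J,W \right)} = 2 \cdot 150 = 300$)
$a{\left(R \right)} = 2244 + R - 136 i \sqrt{3}$ ($a{\left(R \right)} = \left(2244 - 136 i \sqrt{3}\right) + R = 2244 + R - 136 i \sqrt{3}$)
$\sqrt{a{\left(u{\left(2 \right)} \right)} + \left(-21648 + N{\left(-47,-140 \right)}\right)} = \sqrt{\left(2244 + 0 - 136 i \sqrt{3}\right) + \left(-21648 + 300\right)} = \sqrt{\left(2244 - 136 i \sqrt{3}\right) - 21348} = \sqrt{-19104 - 136 i \sqrt{3}}$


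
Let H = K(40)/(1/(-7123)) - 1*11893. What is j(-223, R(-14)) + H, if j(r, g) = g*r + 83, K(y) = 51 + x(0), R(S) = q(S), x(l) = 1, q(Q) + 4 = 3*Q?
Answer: -371948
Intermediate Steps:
q(Q) = -4 + 3*Q
R(S) = -4 + 3*S
K(y) = 52 (K(y) = 51 + 1 = 52)
j(r, g) = 83 + g*r
H = -382289 (H = 52/(1/(-7123)) - 1*11893 = 52/(-1/7123) - 11893 = 52*(-7123) - 11893 = -370396 - 11893 = -382289)
j(-223, R(-14)) + H = (83 + (-4 + 3*(-14))*(-223)) - 382289 = (83 + (-4 - 42)*(-223)) - 382289 = (83 - 46*(-223)) - 382289 = (83 + 10258) - 382289 = 10341 - 382289 = -371948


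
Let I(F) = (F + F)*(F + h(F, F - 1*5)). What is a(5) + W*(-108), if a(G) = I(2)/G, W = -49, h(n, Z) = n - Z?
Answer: 26488/5 ≈ 5297.6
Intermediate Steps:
I(F) = 2*F*(5 + F) (I(F) = (F + F)*(F + (F - (F - 1*5))) = (2*F)*(F + (F - (F - 5))) = (2*F)*(F + (F - (-5 + F))) = (2*F)*(F + (F + (5 - F))) = (2*F)*(F + 5) = (2*F)*(5 + F) = 2*F*(5 + F))
a(G) = 28/G (a(G) = (2*2*(5 + 2))/G = (2*2*7)/G = 28/G)
a(5) + W*(-108) = 28/5 - 49*(-108) = 28*(⅕) + 5292 = 28/5 + 5292 = 26488/5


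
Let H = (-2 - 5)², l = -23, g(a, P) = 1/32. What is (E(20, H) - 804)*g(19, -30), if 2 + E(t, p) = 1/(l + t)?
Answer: -2419/96 ≈ -25.198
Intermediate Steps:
g(a, P) = 1/32
H = 49 (H = (-7)² = 49)
E(t, p) = -2 + 1/(-23 + t)
(E(20, H) - 804)*g(19, -30) = ((47 - 2*20)/(-23 + 20) - 804)*(1/32) = ((47 - 40)/(-3) - 804)*(1/32) = (-⅓*7 - 804)*(1/32) = (-7/3 - 804)*(1/32) = -2419/3*1/32 = -2419/96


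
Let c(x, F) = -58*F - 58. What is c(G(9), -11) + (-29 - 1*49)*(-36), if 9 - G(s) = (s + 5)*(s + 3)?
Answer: 3388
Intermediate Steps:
G(s) = 9 - (3 + s)*(5 + s) (G(s) = 9 - (s + 5)*(s + 3) = 9 - (5 + s)*(3 + s) = 9 - (3 + s)*(5 + s))
c(x, F) = -58 - 58*F
c(G(9), -11) + (-29 - 1*49)*(-36) = (-58 - 58*(-11)) + (-29 - 1*49)*(-36) = (-58 + 638) + (-29 - 49)*(-36) = 580 - 78*(-36) = 580 + 2808 = 3388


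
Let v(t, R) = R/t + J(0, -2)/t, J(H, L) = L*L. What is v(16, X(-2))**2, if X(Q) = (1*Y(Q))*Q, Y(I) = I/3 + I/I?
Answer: 25/576 ≈ 0.043403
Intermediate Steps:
J(H, L) = L**2
Y(I) = 1 + I/3 (Y(I) = I*(1/3) + 1 = I/3 + 1 = 1 + I/3)
X(Q) = Q*(1 + Q/3) (X(Q) = (1*(1 + Q/3))*Q = (1 + Q/3)*Q = Q*(1 + Q/3))
v(t, R) = 4/t + R/t (v(t, R) = R/t + (-2)**2/t = R/t + 4/t = 4/t + R/t)
v(16, X(-2))**2 = ((4 + (1/3)*(-2)*(3 - 2))/16)**2 = ((4 + (1/3)*(-2)*1)/16)**2 = ((4 - 2/3)/16)**2 = ((1/16)*(10/3))**2 = (5/24)**2 = 25/576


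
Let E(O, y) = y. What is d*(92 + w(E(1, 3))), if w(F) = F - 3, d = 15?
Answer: 1380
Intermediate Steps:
w(F) = -3 + F
d*(92 + w(E(1, 3))) = 15*(92 + (-3 + 3)) = 15*(92 + 0) = 15*92 = 1380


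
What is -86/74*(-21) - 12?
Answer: 459/37 ≈ 12.405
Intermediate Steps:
-86/74*(-21) - 12 = -86*1/74*(-21) - 12 = -43/37*(-21) - 12 = 903/37 - 12 = 459/37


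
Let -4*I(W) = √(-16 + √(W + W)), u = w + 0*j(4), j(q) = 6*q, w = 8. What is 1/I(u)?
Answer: 2*I*√3/3 ≈ 1.1547*I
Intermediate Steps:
u = 8 (u = 8 + 0*(6*4) = 8 + 0*24 = 8 + 0 = 8)
I(W) = -√(-16 + √2*√W)/4 (I(W) = -√(-16 + √(W + W))/4 = -√(-16 + √(2*W))/4 = -√(-16 + √2*√W)/4)
1/I(u) = 1/(-√(-16 + √2*√8)/4) = 1/(-√(-16 + √2*(2*√2))/4) = 1/(-√(-16 + 4)/4) = 1/(-I*√3/2) = 2*I*√3/3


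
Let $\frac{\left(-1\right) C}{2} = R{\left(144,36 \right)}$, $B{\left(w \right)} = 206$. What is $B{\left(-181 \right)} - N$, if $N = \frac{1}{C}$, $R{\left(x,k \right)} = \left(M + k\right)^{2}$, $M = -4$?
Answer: $\frac{421889}{2048} \approx 206.0$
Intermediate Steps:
$R{\left(x,k \right)} = \left(-4 + k\right)^{2}$
$C = -2048$ ($C = - 2 \left(-4 + 36\right)^{2} = - 2 \cdot 32^{2} = \left(-2\right) 1024 = -2048$)
$N = - \frac{1}{2048}$ ($N = \frac{1}{-2048} = - \frac{1}{2048} \approx -0.00048828$)
$B{\left(-181 \right)} - N = 206 - - \frac{1}{2048} = 206 + \frac{1}{2048} = \frac{421889}{2048}$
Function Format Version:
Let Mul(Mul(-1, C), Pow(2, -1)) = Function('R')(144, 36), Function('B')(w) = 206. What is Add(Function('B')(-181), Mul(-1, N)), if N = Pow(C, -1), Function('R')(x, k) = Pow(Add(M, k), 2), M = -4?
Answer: Rational(421889, 2048) ≈ 206.00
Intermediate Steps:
Function('R')(x, k) = Pow(Add(-4, k), 2)
C = -2048 (C = Mul(-2, Pow(Add(-4, 36), 2)) = Mul(-2, Pow(32, 2)) = Mul(-2, 1024) = -2048)
N = Rational(-1, 2048) (N = Pow(-2048, -1) = Rational(-1, 2048) ≈ -0.00048828)
Add(Function('B')(-181), Mul(-1, N)) = Add(206, Mul(-1, Rational(-1, 2048))) = Add(206, Rational(1, 2048)) = Rational(421889, 2048)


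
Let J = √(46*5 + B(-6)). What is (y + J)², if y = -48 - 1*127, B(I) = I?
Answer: 30849 - 1400*√14 ≈ 25611.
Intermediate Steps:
J = 4*√14 (J = √(46*5 - 6) = √(230 - 6) = √224 = 4*√14 ≈ 14.967)
y = -175 (y = -48 - 127 = -175)
(y + J)² = (-175 + 4*√14)²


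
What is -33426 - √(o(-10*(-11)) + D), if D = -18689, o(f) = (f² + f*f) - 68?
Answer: -33426 - √5443 ≈ -33500.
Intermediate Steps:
o(f) = -68 + 2*f² (o(f) = (f² + f²) - 68 = 2*f² - 68 = -68 + 2*f²)
-33426 - √(o(-10*(-11)) + D) = -33426 - √((-68 + 2*(-10*(-11))²) - 18689) = -33426 - √((-68 + 2*110²) - 18689) = -33426 - √((-68 + 2*12100) - 18689) = -33426 - √((-68 + 24200) - 18689) = -33426 - √(24132 - 18689) = -33426 - √5443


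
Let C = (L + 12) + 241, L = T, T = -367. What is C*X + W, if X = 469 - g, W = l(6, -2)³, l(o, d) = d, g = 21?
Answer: -51080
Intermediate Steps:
W = -8 (W = (-2)³ = -8)
L = -367
X = 448 (X = 469 - 1*21 = 469 - 21 = 448)
C = -114 (C = (-367 + 12) + 241 = -355 + 241 = -114)
C*X + W = -114*448 - 8 = -51072 - 8 = -51080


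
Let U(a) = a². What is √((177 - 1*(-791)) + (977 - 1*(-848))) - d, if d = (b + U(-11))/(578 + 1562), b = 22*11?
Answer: -363/2140 + 7*√57 ≈ 52.679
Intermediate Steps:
b = 242
d = 363/2140 (d = (242 + (-11)²)/(578 + 1562) = (242 + 121)/2140 = 363*(1/2140) = 363/2140 ≈ 0.16963)
√((177 - 1*(-791)) + (977 - 1*(-848))) - d = √((177 - 1*(-791)) + (977 - 1*(-848))) - 1*363/2140 = √((177 + 791) + (977 + 848)) - 363/2140 = √(968 + 1825) - 363/2140 = √2793 - 363/2140 = 7*√57 - 363/2140 = -363/2140 + 7*√57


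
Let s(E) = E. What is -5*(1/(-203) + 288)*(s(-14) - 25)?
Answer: 11400285/203 ≈ 56159.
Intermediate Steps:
-5*(1/(-203) + 288)*(s(-14) - 25) = -5*(1/(-203) + 288)*(-14 - 25) = -5*(-1/203 + 288)*(-39) = -292315*(-39)/203 = -5*(-2280057/203) = 11400285/203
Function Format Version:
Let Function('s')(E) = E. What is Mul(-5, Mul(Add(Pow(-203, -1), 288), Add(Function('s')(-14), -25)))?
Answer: Rational(11400285, 203) ≈ 56159.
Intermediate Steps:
Mul(-5, Mul(Add(Pow(-203, -1), 288), Add(Function('s')(-14), -25))) = Mul(-5, Mul(Add(Pow(-203, -1), 288), Add(-14, -25))) = Mul(-5, Mul(Add(Rational(-1, 203), 288), -39)) = Mul(-5, Mul(Rational(58463, 203), -39)) = Mul(-5, Rational(-2280057, 203)) = Rational(11400285, 203)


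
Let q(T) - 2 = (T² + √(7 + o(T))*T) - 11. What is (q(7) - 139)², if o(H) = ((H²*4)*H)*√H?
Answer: (99 - 7*√7*√(1 + 196*√7))² ≈ 1.0443e+5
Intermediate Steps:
o(H) = 4*H^(7/2) (o(H) = ((4*H²)*H)*√H = (4*H³)*√H = 4*H^(7/2))
q(T) = -9 + T² + T*√(7 + 4*T^(7/2)) (q(T) = 2 + ((T² + √(7 + 4*T^(7/2))*T) - 11) = 2 + ((T² + T*√(7 + 4*T^(7/2))) - 11) = 2 + (-11 + T² + T*√(7 + 4*T^(7/2))) = -9 + T² + T*√(7 + 4*T^(7/2)))
(q(7) - 139)² = ((-9 + 7² + 7*√(7 + 4*7^(7/2))) - 139)² = ((-9 + 49 + 7*√(7 + 4*(343*√7))) - 139)² = ((-9 + 49 + 7*√(7 + 1372*√7)) - 139)² = ((40 + 7*√(7 + 1372*√7)) - 139)² = (-99 + 7*√(7 + 1372*√7))²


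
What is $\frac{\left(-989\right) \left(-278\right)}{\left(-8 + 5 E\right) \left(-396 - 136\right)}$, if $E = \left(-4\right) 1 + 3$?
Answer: $\frac{137471}{3458} \approx 39.754$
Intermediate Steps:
$E = -1$ ($E = -4 + 3 = -1$)
$\frac{\left(-989\right) \left(-278\right)}{\left(-8 + 5 E\right) \left(-396 - 136\right)} = \frac{\left(-989\right) \left(-278\right)}{\left(-8 + 5 \left(-1\right)\right) \left(-396 - 136\right)} = \frac{274942}{\left(-8 - 5\right) \left(-532\right)} = \frac{274942}{\left(-13\right) \left(-532\right)} = \frac{274942}{6916} = 274942 \cdot \frac{1}{6916} = \frac{137471}{3458}$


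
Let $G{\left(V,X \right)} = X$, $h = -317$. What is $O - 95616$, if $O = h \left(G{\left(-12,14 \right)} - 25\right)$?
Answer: $-92129$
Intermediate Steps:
$O = 3487$ ($O = - 317 \left(14 - 25\right) = \left(-317\right) \left(-11\right) = 3487$)
$O - 95616 = 3487 - 95616 = -92129$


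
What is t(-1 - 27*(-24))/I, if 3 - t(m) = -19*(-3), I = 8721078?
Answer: -9/1453513 ≈ -6.1919e-6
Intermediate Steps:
t(m) = -54 (t(m) = 3 - (-19)*(-3) = 3 - 1*57 = 3 - 57 = -54)
t(-1 - 27*(-24))/I = -54/8721078 = -54*1/8721078 = -9/1453513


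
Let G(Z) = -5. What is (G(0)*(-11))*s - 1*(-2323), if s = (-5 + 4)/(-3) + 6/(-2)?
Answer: 6529/3 ≈ 2176.3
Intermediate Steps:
s = -8/3 (s = -1*(-1/3) + 6*(-1/2) = 1/3 - 3 = -8/3 ≈ -2.6667)
(G(0)*(-11))*s - 1*(-2323) = -5*(-11)*(-8/3) - 1*(-2323) = 55*(-8/3) + 2323 = -440/3 + 2323 = 6529/3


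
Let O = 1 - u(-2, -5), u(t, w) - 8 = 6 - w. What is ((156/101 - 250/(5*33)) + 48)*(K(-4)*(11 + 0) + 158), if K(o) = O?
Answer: -6403280/3333 ≈ -1921.2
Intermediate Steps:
u(t, w) = 14 - w (u(t, w) = 8 + (6 - w) = 14 - w)
O = -18 (O = 1 - (14 - 1*(-5)) = 1 - (14 + 5) = 1 - 1*19 = 1 - 19 = -18)
K(o) = -18
((156/101 - 250/(5*33)) + 48)*(K(-4)*(11 + 0) + 158) = ((156/101 - 250/(5*33)) + 48)*(-18*(11 + 0) + 158) = ((156*(1/101) - 250/165) + 48)*(-18*11 + 158) = ((156/101 - 250*1/165) + 48)*(-198 + 158) = ((156/101 - 50/33) + 48)*(-40) = (98/3333 + 48)*(-40) = (160082/3333)*(-40) = -6403280/3333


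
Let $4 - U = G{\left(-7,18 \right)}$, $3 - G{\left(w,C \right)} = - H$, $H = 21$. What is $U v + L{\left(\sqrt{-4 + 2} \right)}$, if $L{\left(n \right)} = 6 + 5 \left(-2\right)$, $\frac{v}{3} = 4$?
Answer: $-244$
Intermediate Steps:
$G{\left(w,C \right)} = 24$ ($G{\left(w,C \right)} = 3 - \left(-1\right) 21 = 3 - -21 = 3 + 21 = 24$)
$U = -20$ ($U = 4 - 24 = -20$)
$v = 12$ ($v = 3 \cdot 4 = 12$)
$L{\left(n \right)} = -4$ ($L{\left(n \right)} = 6 - 10 = -4$)
$U v + L{\left(\sqrt{-4 + 2} \right)} = \left(-20\right) 12 - 4 = -240 - 4 = -244$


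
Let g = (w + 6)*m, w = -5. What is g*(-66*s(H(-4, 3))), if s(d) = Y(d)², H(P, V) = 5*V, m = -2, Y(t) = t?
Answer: 29700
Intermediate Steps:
s(d) = d²
g = -2 (g = (-5 + 6)*(-2) = 1*(-2) = -2)
g*(-66*s(H(-4, 3))) = -(-132)*(5*3)² = -(-132)*15² = -(-132)*225 = -2*(-14850) = 29700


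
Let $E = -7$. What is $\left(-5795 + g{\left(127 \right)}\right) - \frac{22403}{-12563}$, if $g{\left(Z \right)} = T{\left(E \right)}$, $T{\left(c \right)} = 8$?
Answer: $- \frac{72679678}{12563} \approx -5785.2$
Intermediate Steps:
$g{\left(Z \right)} = 8$
$\left(-5795 + g{\left(127 \right)}\right) - \frac{22403}{-12563} = \left(-5795 + 8\right) - \frac{22403}{-12563} = -5787 - - \frac{22403}{12563} = -5787 + \frac{22403}{12563} = - \frac{72679678}{12563}$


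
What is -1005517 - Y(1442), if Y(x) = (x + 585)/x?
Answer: -1449957541/1442 ≈ -1.0055e+6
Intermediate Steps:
Y(x) = (585 + x)/x
-1005517 - Y(1442) = -1005517 - (585 + 1442)/1442 = -1005517 - 2027/1442 = -1449957541/1442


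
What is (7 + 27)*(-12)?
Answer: -408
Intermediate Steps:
(7 + 27)*(-12) = 34*(-12) = -408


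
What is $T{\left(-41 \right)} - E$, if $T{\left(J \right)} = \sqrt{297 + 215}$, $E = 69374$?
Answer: $-69374 + 16 \sqrt{2} \approx -69351.0$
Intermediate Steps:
$T{\left(J \right)} = 16 \sqrt{2}$ ($T{\left(J \right)} = \sqrt{512} = 16 \sqrt{2}$)
$T{\left(-41 \right)} - E = 16 \sqrt{2} - 69374 = -69374 + 16 \sqrt{2}$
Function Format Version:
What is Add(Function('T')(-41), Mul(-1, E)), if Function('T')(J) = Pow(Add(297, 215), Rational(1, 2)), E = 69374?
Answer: Add(-69374, Mul(16, Pow(2, Rational(1, 2)))) ≈ -69351.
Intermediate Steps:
Function('T')(J) = Mul(16, Pow(2, Rational(1, 2))) (Function('T')(J) = Pow(512, Rational(1, 2)) = Mul(16, Pow(2, Rational(1, 2))))
Add(Function('T')(-41), Mul(-1, E)) = Add(Mul(16, Pow(2, Rational(1, 2))), Mul(-1, 69374)) = Add(Mul(16, Pow(2, Rational(1, 2))), -69374) = Add(-69374, Mul(16, Pow(2, Rational(1, 2))))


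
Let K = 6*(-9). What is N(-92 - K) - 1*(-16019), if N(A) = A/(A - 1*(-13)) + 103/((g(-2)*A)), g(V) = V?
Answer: 30441563/1900 ≈ 16022.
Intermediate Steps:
K = -54
N(A) = -103/(2*A) + A/(13 + A) (N(A) = A/(A - 1*(-13)) + 103/((-2*A)) = A/(A + 13) + 103*(-1/(2*A)) = A/(13 + A) - 103/(2*A) = -103/(2*A) + A/(13 + A))
N(-92 - K) - 1*(-16019) = (-1339 - 103*(-92 - 1*(-54)) + 2*(-92 - 1*(-54))²)/(2*(-92 - 1*(-54))*(13 + (-92 - 1*(-54)))) - 1*(-16019) = (-1339 - 103*(-92 + 54) + 2*(-92 + 54)²)/(2*(-92 + 54)*(13 + (-92 + 54))) + 16019 = (½)*(-1339 - 103*(-38) + 2*(-38)²)/(-38*(13 - 38)) + 16019 = (½)*(-1/38)*(-1339 + 3914 + 2*1444)/(-25) + 16019 = (½)*(-1/38)*(-1/25)*(-1339 + 3914 + 2888) + 16019 = (½)*(-1/38)*(-1/25)*5463 + 16019 = 5463/1900 + 16019 = 30441563/1900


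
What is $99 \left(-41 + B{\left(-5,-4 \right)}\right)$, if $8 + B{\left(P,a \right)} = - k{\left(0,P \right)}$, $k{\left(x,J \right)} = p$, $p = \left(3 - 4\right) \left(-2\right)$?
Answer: $-5049$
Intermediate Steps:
$p = 2$ ($p = \left(-1\right) \left(-2\right) = 2$)
$k{\left(x,J \right)} = 2$
$B{\left(P,a \right)} = -10$ ($B{\left(P,a \right)} = -8 - 2 = -10$)
$99 \left(-41 + B{\left(-5,-4 \right)}\right) = 99 \left(-41 - 10\right) = 99 \left(-51\right) = -5049$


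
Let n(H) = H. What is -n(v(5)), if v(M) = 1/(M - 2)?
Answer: -1/3 ≈ -0.33333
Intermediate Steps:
v(M) = 1/(-2 + M)
-n(v(5)) = -1/(-2 + 5) = -1/3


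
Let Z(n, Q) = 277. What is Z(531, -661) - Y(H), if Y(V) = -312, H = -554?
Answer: 589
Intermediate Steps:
Z(531, -661) - Y(H) = 277 - 1*(-312) = 277 + 312 = 589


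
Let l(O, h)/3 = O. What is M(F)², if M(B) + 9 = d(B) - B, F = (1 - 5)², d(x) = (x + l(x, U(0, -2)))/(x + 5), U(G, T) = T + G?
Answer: 212521/441 ≈ 481.91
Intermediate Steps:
U(G, T) = G + T
l(O, h) = 3*O
d(x) = 4*x/(5 + x) (d(x) = (x + 3*x)/(x + 5) = (4*x)/(5 + x) = 4*x/(5 + x))
F = 16 (F = (-4)² = 16)
M(B) = -9 - B + 4*B/(5 + B) (M(B) = -9 + (4*B/(5 + B) - B) = -9 + (-B + 4*B/(5 + B)) = -9 - B + 4*B/(5 + B))
M(F)² = ((-45 - 1*16² - 10*16)/(5 + 16))² = ((-45 - 1*256 - 160)/21)² = ((-45 - 256 - 160)/21)² = ((1/21)*(-461))² = (-461/21)² = 212521/441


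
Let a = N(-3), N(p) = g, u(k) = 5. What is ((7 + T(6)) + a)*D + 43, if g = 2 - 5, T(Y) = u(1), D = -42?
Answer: -335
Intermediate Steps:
T(Y) = 5
g = -3
N(p) = -3
a = -3
((7 + T(6)) + a)*D + 43 = ((7 + 5) - 3)*(-42) + 43 = (12 - 3)*(-42) + 43 = 9*(-42) + 43 = -378 + 43 = -335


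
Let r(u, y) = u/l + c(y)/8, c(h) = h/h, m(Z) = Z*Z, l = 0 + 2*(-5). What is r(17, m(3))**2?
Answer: 3969/1600 ≈ 2.4806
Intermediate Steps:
l = -10 (l = 0 - 10 = -10)
m(Z) = Z**2
c(h) = 1
r(u, y) = 1/8 - u/10 (r(u, y) = u/(-10) + 1/8 = u*(-1/10) + 1*(1/8) = -u/10 + 1/8 = 1/8 - u/10)
r(17, m(3))**2 = (1/8 - 1/10*17)**2 = (1/8 - 17/10)**2 = (-63/40)**2 = 3969/1600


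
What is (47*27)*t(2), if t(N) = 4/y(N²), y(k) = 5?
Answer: 5076/5 ≈ 1015.2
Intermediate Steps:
t(N) = ⅘ (t(N) = 4/5 = 4*(⅕) = ⅘)
(47*27)*t(2) = (47*27)*(⅘) = 1269*(⅘) = 5076/5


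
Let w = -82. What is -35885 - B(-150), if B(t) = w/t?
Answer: -2691416/75 ≈ -35886.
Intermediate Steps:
B(t) = -82/t
-35885 - B(-150) = -35885 - (-82)/(-150) = -35885 - (-82)*(-1)/150 = -35885 - 1*41/75 = -35885 - 41/75 = -2691416/75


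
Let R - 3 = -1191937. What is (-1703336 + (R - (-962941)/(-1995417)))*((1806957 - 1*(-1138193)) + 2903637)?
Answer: -33790033021242485897/1995417 ≈ -1.6934e+13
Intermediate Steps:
R = -1191934 (R = 3 - 1191937 = -1191934)
(-1703336 + (R - (-962941)/(-1995417)))*((1806957 - 1*(-1138193)) + 2903637) = (-1703336 + (-1191934 - (-962941)/(-1995417)))*((1806957 - 1*(-1138193)) + 2903637) = (-1703336 + (-1191934 - (-962941)*(-1)/1995417))*((1806957 + 1138193) + 2903637) = (-1703336 + (-1191934 - 1*962941/1995417))*(2945150 + 2903637) = (-1703336 + (-1191934 - 962941/1995417))*5848787 = (-1703336 - 2378406329419/1995417)*5848787 = -5777271940531/1995417*5848787 = -33790033021242485897/1995417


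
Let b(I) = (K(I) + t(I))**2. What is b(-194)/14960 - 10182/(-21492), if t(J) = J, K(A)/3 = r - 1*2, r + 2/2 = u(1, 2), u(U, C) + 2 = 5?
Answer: 20024909/6698340 ≈ 2.9895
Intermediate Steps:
u(U, C) = 3 (u(U, C) = -2 + 5 = 3)
r = 2 (r = -1 + 3 = 2)
K(A) = 0 (K(A) = 3*(2 - 1*2) = 3*(2 - 2) = 3*0 = 0)
b(I) = I**2 (b(I) = (0 + I)**2 = I**2)
b(-194)/14960 - 10182/(-21492) = (-194)**2/14960 - 10182/(-21492) = 37636*(1/14960) - 10182*(-1/21492) = 9409/3740 + 1697/3582 = 20024909/6698340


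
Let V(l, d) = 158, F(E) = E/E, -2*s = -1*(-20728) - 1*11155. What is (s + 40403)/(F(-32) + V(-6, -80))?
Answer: 71233/318 ≈ 224.00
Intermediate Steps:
s = -9573/2 (s = -(-1*(-20728) - 1*11155)/2 = -(20728 - 11155)/2 = -½*9573 = -9573/2 ≈ -4786.5)
F(E) = 1
(s + 40403)/(F(-32) + V(-6, -80)) = (-9573/2 + 40403)/(1 + 158) = (71233/2)/159 = (71233/2)*(1/159) = 71233/318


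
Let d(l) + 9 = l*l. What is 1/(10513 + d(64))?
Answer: 1/14600 ≈ 6.8493e-5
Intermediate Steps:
d(l) = -9 + l² (d(l) = -9 + l*l = -9 + l²)
1/(10513 + d(64)) = 1/(10513 + (-9 + 64²)) = 1/(10513 + (-9 + 4096)) = 1/(10513 + 4087) = 1/14600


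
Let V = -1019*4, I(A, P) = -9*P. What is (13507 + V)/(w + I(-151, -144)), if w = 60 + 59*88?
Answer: 9431/6548 ≈ 1.4403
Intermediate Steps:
w = 5252 (w = 60 + 5192 = 5252)
V = -4076
(13507 + V)/(w + I(-151, -144)) = (13507 - 4076)/(5252 - 9*(-144)) = 9431/(5252 + 1296) = 9431/6548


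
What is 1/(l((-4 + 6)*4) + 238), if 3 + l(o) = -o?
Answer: 1/227 ≈ 0.0044053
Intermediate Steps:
l(o) = -3 - o
1/(l((-4 + 6)*4) + 238) = 1/((-3 - (-4 + 6)*4) + 238) = 1/((-3 - 2*4) + 238) = 1/((-3 - 1*8) + 238) = 1/((-3 - 8) + 238) = 1/(-11 + 238) = 1/227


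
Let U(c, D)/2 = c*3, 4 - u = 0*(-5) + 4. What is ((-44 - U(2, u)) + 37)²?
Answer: 361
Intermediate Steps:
u = 0 (u = 4 - (0*(-5) + 4) = 4 - (0 + 4) = 4 - 1*4 = 4 - 4 = 0)
U(c, D) = 6*c (U(c, D) = 2*(c*3) = 2*(3*c) = 6*c)
((-44 - U(2, u)) + 37)² = ((-44 - 6*2) + 37)² = ((-44 - 1*12) + 37)² = ((-44 - 12) + 37)² = (-56 + 37)² = (-19)² = 361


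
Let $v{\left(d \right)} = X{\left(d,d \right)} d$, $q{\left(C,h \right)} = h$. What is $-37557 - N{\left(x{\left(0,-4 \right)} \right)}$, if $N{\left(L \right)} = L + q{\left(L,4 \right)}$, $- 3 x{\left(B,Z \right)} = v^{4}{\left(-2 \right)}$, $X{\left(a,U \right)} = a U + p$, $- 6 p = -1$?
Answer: $- \frac{8736698}{243} \approx -35954.0$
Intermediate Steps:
$p = \frac{1}{6}$ ($p = \left(- \frac{1}{6}\right) \left(-1\right) = \frac{1}{6} \approx 0.16667$)
$X{\left(a,U \right)} = \frac{1}{6} + U a$ ($X{\left(a,U \right)} = a U + \frac{1}{6} = U a + \frac{1}{6} = \frac{1}{6} + U a$)
$v{\left(d \right)} = d \left(\frac{1}{6} + d^{2}\right)$ ($v{\left(d \right)} = \left(\frac{1}{6} + d d\right) d = \left(\frac{1}{6} + d^{2}\right) d = d \left(\frac{1}{6} + d^{2}\right)$)
$x{\left(B,Z \right)} = - \frac{390625}{243}$ ($x{\left(B,Z \right)} = - \frac{\left(\left(-2\right)^{3} + \frac{1}{6} \left(-2\right)\right)^{4}}{3} = - \frac{\left(-8 - \frac{1}{3}\right)^{4}}{3} = - \frac{\left(- \frac{25}{3}\right)^{4}}{3} = \left(- \frac{1}{3}\right) \frac{390625}{81} = - \frac{390625}{243}$)
$N{\left(L \right)} = 4 + L$ ($N{\left(L \right)} = L + 4 = 4 + L$)
$-37557 - N{\left(x{\left(0,-4 \right)} \right)} = -37557 - \left(4 - \frac{390625}{243}\right) = -37557 - - \frac{389653}{243} = -37557 + \frac{389653}{243} = - \frac{8736698}{243}$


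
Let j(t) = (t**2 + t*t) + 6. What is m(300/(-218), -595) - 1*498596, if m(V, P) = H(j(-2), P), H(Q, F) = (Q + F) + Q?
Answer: -499163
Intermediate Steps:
j(t) = 6 + 2*t**2 (j(t) = (t**2 + t**2) + 6 = 2*t**2 + 6 = 6 + 2*t**2)
H(Q, F) = F + 2*Q (H(Q, F) = (F + Q) + Q = F + 2*Q)
m(V, P) = 28 + P (m(V, P) = P + 2*(6 + 2*(-2)**2) = P + 2*(6 + 2*4) = P + 2*(6 + 8) = P + 2*14 = P + 28 = 28 + P)
m(300/(-218), -595) - 1*498596 = (28 - 595) - 1*498596 = -567 - 498596 = -499163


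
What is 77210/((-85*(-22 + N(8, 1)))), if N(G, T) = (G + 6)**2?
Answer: -7721/1479 ≈ -5.2204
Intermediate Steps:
N(G, T) = (6 + G)**2
77210/((-85*(-22 + N(8, 1)))) = 77210/((-85*(-22 + (6 + 8)**2))) = 77210/((-85*(-22 + 14**2))) = 77210/((-85*(-22 + 196))) = 77210/((-85*174)) = 77210/(-14790) = 77210*(-1/14790) = -7721/1479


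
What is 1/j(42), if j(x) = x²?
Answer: 1/1764 ≈ 0.00056689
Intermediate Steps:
1/j(42) = 1/(42²) = 1/1764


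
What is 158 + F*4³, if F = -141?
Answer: -8866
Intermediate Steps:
158 + F*4³ = 158 - 141*4³ = 158 - 141*64 = 158 - 9024 = -8866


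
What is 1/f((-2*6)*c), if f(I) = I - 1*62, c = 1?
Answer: -1/74 ≈ -0.013514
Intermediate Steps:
f(I) = -62 + I (f(I) = I - 62 = -62 + I)
1/f((-2*6)*c) = 1/(-62 - 2*6*1) = 1/(-62 - 12*1) = 1/(-62 - 12) = 1/(-74) = -1/74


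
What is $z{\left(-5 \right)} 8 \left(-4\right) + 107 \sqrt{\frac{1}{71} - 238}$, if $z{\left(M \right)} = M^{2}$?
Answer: $-800 + \frac{107 i \sqrt{1199687}}{71} \approx -800.0 + 1650.7 i$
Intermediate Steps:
$z{\left(-5 \right)} 8 \left(-4\right) + 107 \sqrt{\frac{1}{71} - 238} = \left(-5\right)^{2} \cdot 8 \left(-4\right) + 107 \sqrt{\frac{1}{71} - 238} = 25 \cdot 8 \left(-4\right) + 107 \sqrt{\frac{1}{71} - 238} = 200 \left(-4\right) + 107 \sqrt{- \frac{16897}{71}} = -800 + 107 \frac{i \sqrt{1199687}}{71} = -800 + \frac{107 i \sqrt{1199687}}{71}$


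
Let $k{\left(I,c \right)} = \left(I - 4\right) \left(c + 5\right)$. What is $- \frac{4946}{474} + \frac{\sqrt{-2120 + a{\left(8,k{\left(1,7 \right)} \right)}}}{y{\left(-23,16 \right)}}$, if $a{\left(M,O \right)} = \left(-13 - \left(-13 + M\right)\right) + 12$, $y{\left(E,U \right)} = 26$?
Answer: $- \frac{2473}{237} + \frac{23 i}{13} \approx -10.435 + 1.7692 i$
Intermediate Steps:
$k{\left(I,c \right)} = \left(-4 + I\right) \left(5 + c\right)$
$a{\left(M,O \right)} = 12 - M$ ($a{\left(M,O \right)} = - M + 12 = 12 - M$)
$- \frac{4946}{474} + \frac{\sqrt{-2120 + a{\left(8,k{\left(1,7 \right)} \right)}}}{y{\left(-23,16 \right)}} = - \frac{4946}{474} + \frac{\sqrt{-2120 + \left(12 - 8\right)}}{26} = \left(-4946\right) \frac{1}{474} + \sqrt{-2120 + \left(12 - 8\right)} \frac{1}{26} = - \frac{2473}{237} + \sqrt{-2120 + 4} \cdot \frac{1}{26} = - \frac{2473}{237} + \sqrt{-2116} \cdot \frac{1}{26} = - \frac{2473}{237} + 46 i \frac{1}{26} = - \frac{2473}{237} + \frac{23 i}{13}$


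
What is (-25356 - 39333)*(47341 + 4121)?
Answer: -3329025318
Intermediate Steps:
(-25356 - 39333)*(47341 + 4121) = -64689*51462 = -3329025318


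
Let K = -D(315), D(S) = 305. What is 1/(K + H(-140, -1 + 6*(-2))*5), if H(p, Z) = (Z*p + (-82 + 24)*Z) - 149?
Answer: 1/11820 ≈ 8.4602e-5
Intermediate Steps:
K = -305 (K = -1*305 = -305)
H(p, Z) = -149 - 58*Z + Z*p (H(p, Z) = (Z*p - 58*Z) - 149 = (-58*Z + Z*p) - 149 = -149 - 58*Z + Z*p)
1/(K + H(-140, -1 + 6*(-2))*5) = 1/(-305 + (-149 - 58*(-1 + 6*(-2)) + (-1 + 6*(-2))*(-140))*5) = 1/(-305 + (-149 - 58*(-1 - 12) + (-1 - 12)*(-140))*5) = 1/(-305 + (-149 - 58*(-13) - 13*(-140))*5) = 1/(-305 + (-149 + 754 + 1820)*5) = 1/(-305 + 2425*5) = 1/(-305 + 12125) = 1/11820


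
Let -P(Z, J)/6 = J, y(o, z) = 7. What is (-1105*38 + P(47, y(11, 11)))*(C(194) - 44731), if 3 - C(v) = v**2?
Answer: 3461923648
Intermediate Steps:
P(Z, J) = -6*J
C(v) = 3 - v**2
(-1105*38 + P(47, y(11, 11)))*(C(194) - 44731) = (-1105*38 - 6*7)*((3 - 1*194**2) - 44731) = (-41990 - 42)*((3 - 1*37636) - 44731) = -42032*((3 - 37636) - 44731) = -42032*(-37633 - 44731) = -42032*(-82364) = 3461923648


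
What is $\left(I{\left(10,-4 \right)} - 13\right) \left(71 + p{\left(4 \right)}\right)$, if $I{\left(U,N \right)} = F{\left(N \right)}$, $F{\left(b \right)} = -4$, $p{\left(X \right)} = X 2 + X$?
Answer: $-1411$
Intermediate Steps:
$p{\left(X \right)} = 3 X$ ($p{\left(X \right)} = 2 X + X = 3 X$)
$I{\left(U,N \right)} = -4$
$\left(I{\left(10,-4 \right)} - 13\right) \left(71 + p{\left(4 \right)}\right) = \left(-4 - 13\right) \left(71 + 3 \cdot 4\right) = - 17 \left(71 + 12\right) = \left(-17\right) 83 = -1411$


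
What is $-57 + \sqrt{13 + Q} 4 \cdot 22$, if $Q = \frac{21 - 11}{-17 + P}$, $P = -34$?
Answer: $-57 + \frac{88 \sqrt{33303}}{51} \approx 257.89$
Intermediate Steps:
$Q = - \frac{10}{51}$ ($Q = \frac{21 - 11}{-17 - 34} = \frac{10}{-51} = 10 \left(- \frac{1}{51}\right) = - \frac{10}{51} \approx -0.19608$)
$-57 + \sqrt{13 + Q} 4 \cdot 22 = -57 + \sqrt{13 - \frac{10}{51}} \cdot 4 \cdot 22 = -57 + \sqrt{\frac{653}{51}} \cdot 88 = -57 + \frac{\sqrt{33303}}{51} \cdot 88 = -57 + \frac{88 \sqrt{33303}}{51}$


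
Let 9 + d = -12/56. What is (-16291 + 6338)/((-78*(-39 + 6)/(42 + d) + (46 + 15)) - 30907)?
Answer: 507603/1569142 ≈ 0.32349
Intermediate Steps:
d = -129/14 (d = -9 - 12/56 = -9 - 12*1/56 = -9 - 3/14 = -129/14 ≈ -9.2143)
(-16291 + 6338)/((-78*(-39 + 6)/(42 + d) + (46 + 15)) - 30907) = (-16291 + 6338)/((-78*(-39 + 6)/(42 - 129/14) + (46 + 15)) - 30907) = -9953/((-(-2574)/459/14 + 61) - 30907) = -9953/((-(-2574)*14/459 + 61) - 30907) = -9953/((-78*(-154/153) + 61) - 30907) = -9953/((4004/51 + 61) - 30907) = -9953/(7115/51 - 30907) = -9953/(-1569142/51) = -9953*(-51/1569142) = 507603/1569142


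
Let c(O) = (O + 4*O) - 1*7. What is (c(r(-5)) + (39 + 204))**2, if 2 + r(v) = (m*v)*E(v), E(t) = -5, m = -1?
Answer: 10201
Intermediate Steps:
r(v) = -2 + 5*v (r(v) = -2 - v*(-5) = -2 + 5*v)
c(O) = -7 + 5*O (c(O) = 5*O - 7 = -7 + 5*O)
(c(r(-5)) + (39 + 204))**2 = ((-7 + 5*(-2 + 5*(-5))) + (39 + 204))**2 = ((-7 + 5*(-2 - 25)) + 243)**2 = ((-7 + 5*(-27)) + 243)**2 = ((-7 - 135) + 243)**2 = (-142 + 243)**2 = 101**2 = 10201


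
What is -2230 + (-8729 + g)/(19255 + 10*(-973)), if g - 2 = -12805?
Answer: -21262282/9525 ≈ -2232.3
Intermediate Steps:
g = -12803 (g = 2 - 12805 = -12803)
-2230 + (-8729 + g)/(19255 + 10*(-973)) = -2230 + (-8729 - 12803)/(19255 + 10*(-973)) = -2230 - 21532/(19255 - 9730) = -2230 - 21532/9525 = -21262282/9525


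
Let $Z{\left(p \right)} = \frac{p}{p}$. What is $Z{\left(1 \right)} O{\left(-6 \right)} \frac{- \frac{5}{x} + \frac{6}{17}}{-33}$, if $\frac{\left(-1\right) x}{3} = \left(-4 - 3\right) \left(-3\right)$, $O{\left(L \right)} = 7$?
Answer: $- \frac{463}{5049} \approx -0.091701$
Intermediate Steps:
$Z{\left(p \right)} = 1$
$x = -63$ ($x = - 3 \left(-4 - 3\right) \left(-3\right) = - 3 \left(\left(-7\right) \left(-3\right)\right) = \left(-3\right) 21 = -63$)
$Z{\left(1 \right)} O{\left(-6 \right)} \frac{- \frac{5}{x} + \frac{6}{17}}{-33} = 1 \cdot 7 \frac{- \frac{5}{-63} + \frac{6}{17}}{-33} = 7 \left(\left(-5\right) \left(- \frac{1}{63}\right) + 6 \cdot \frac{1}{17}\right) \left(- \frac{1}{33}\right) = 7 \left(\frac{5}{63} + \frac{6}{17}\right) \left(- \frac{1}{33}\right) = 7 \cdot \frac{463}{1071} \left(- \frac{1}{33}\right) = 7 \left(- \frac{463}{35343}\right) = - \frac{463}{5049}$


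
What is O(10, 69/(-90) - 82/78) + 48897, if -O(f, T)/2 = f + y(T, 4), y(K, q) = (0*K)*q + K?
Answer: 9531724/195 ≈ 48881.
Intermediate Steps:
y(K, q) = K (y(K, q) = 0*q + K = 0 + K = K)
O(f, T) = -2*T - 2*f (O(f, T) = -2*(f + T) = -2*(T + f) = -2*T - 2*f)
O(10, 69/(-90) - 82/78) + 48897 = (-2*(69/(-90) - 82/78) - 2*10) + 48897 = (-2*(69*(-1/90) - 82*1/78) - 20) + 48897 = (-2*(-23/30 - 41/39) - 20) + 48897 = (-2*(-709/390) - 20) + 48897 = (709/195 - 20) + 48897 = -3191/195 + 48897 = 9531724/195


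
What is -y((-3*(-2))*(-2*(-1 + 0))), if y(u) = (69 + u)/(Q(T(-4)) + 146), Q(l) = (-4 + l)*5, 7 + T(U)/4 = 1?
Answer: -27/2 ≈ -13.500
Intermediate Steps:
T(U) = -24 (T(U) = -28 + 4*1 = -28 + 4 = -24)
Q(l) = -20 + 5*l
y(u) = 23/2 + u/6 (y(u) = (69 + u)/((-20 + 5*(-24)) + 146) = (69 + u)/((-20 - 120) + 146) = (69 + u)/(-140 + 146) = (69 + u)/6 = (69 + u)*(⅙) = 23/2 + u/6)
-y((-3*(-2))*(-2*(-1 + 0))) = -(23/2 + ((-3*(-2))*(-2*(-1 + 0)))/6) = -(23/2 + (6*(-2*(-1)))/6) = -(23/2 + (6*2)/6) = -(23/2 + (⅙)*12) = -(23/2 + 2) = -1*27/2 = -27/2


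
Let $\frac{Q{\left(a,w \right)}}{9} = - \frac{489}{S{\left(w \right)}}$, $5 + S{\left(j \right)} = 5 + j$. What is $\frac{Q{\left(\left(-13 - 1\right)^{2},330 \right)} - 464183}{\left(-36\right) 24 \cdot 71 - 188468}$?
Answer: $\frac{51061597}{27479320} \approx 1.8582$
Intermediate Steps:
$S{\left(j \right)} = j$ ($S{\left(j \right)} = -5 + \left(5 + j\right) = j$)
$Q{\left(a,w \right)} = - \frac{4401}{w}$ ($Q{\left(a,w \right)} = 9 \left(- \frac{489}{w}\right) = - \frac{4401}{w}$)
$\frac{Q{\left(\left(-13 - 1\right)^{2},330 \right)} - 464183}{\left(-36\right) 24 \cdot 71 - 188468} = \frac{- \frac{4401}{330} - 464183}{\left(-36\right) 24 \cdot 71 - 188468} = \frac{\left(-4401\right) \frac{1}{330} - 464183}{\left(-864\right) 71 - 188468} = \frac{- \frac{1467}{110} - 464183}{-61344 - 188468} = - \frac{51061597}{110 \left(-249812\right)} = \left(- \frac{51061597}{110}\right) \left(- \frac{1}{249812}\right) = \frac{51061597}{27479320}$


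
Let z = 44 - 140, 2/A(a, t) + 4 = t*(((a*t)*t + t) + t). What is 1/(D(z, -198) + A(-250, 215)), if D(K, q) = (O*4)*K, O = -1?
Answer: 1242250652/477024250367 ≈ 0.0026042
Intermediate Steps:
A(a, t) = 2/(-4 + t*(2*t + a*t²)) (A(a, t) = 2/(-4 + t*(((a*t)*t + t) + t)) = 2/(-4 + t*((a*t² + t) + t)) = 2/(-4 + t*((t + a*t²) + t)) = 2/(-4 + t*(2*t + a*t²)))
z = -96
D(K, q) = -4*K (D(K, q) = (-1*4)*K = -4*K)
1/(D(z, -198) + A(-250, 215)) = 1/(-4*(-96) + 2/(-4 + 2*215² - 250*215³)) = 1/(384 + 2/(-4 + 2*46225 - 250*9938375)) = 1/(384 + 2/(-4 + 92450 - 2484593750)) = 1/(384 + 2/(-2484501304)) = 1/(384 + 2*(-1/2484501304)) = 1/(384 - 1/1242250652) = 1/(477024250367/1242250652) = 1242250652/477024250367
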